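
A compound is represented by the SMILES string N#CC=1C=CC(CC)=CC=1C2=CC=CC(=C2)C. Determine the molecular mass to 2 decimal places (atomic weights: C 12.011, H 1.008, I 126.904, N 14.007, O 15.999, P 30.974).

221.30 g/mol

First, the molecular formula is C16H15N (counting implicit H from valence).
  C: 16 × 12.011 = 192.176
  H: 15 × 1.008 = 15.120
  N: 1 × 14.007 = 14.007
Sum: 16×12.011 + 15×1.008 + 1×14.007 = 221.303 → 221.30 g/mol.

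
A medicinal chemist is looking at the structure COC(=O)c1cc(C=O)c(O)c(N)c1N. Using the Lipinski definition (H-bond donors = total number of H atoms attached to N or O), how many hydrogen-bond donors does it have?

5

Donors: find every N or O and count the H atoms it carries.
  atom 2 (O): bond orders sum to 2 → 0 H
  atom 4 (O): bond orders sum to 2 → 0 H
  atom 9 (O): bond orders sum to 2 → 0 H
  atom 11 (O): bond orders sum to 1 → 1 H
  atom 13 (N): bond orders sum to 1 → 2 H
  atom 15 (N): bond orders sum to 1 → 2 H
Lipinski HBD = 5.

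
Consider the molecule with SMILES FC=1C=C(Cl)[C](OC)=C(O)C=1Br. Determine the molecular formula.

Walk through each heavy atom and fill implicit hydrogens from standard valence (C 4, N 3, O 2, S 2, halogen 1):
  atom 1: F (halogen, monovalent) → 0 H
  atom 2: C, bond orders sum to 4 (valence 4) → 0 H
  atom 3: C, bond orders sum to 3 (valence 4) → 1 H
  atom 4: C, bond orders sum to 4 (valence 4) → 0 H
  atom 5: Cl (halogen, monovalent) → 0 H
  atom 6: C with explicit H count 0
  atom 7: O, bond orders sum to 2 (valence 2) → 0 H
  atom 8: C, bond orders sum to 1 (valence 4) → 3 H
  atom 9: C, bond orders sum to 4 (valence 4) → 0 H
  atom 10: O, bond orders sum to 1 (valence 2) → 1 H
  atom 11: C, bond orders sum to 4 (valence 4) → 0 H
  atom 12: Br (halogen, monovalent) → 0 H
Totals → C:7, H:5, Br:1, Cl:1, F:1, O:2.
In Hill order: C7H5BrClFO2.

C7H5BrClFO2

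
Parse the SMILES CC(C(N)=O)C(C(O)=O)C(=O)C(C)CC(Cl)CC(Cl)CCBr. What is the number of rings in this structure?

In SMILES, each pair of matching ring-closure digits denotes one ring-closing bond; the number of such bonds equals the number of independent rings.
Ring-closure bonds here: 0.

0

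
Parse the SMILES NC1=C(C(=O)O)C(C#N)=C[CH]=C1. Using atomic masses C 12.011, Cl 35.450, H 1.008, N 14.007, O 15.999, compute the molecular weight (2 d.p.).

First, the molecular formula is C8H6N2O2 (counting implicit H from valence).
  C: 8 × 12.011 = 96.088
  H: 6 × 1.008 = 6.048
  N: 2 × 14.007 = 28.014
  O: 2 × 15.999 = 31.998
Sum: 8×12.011 + 6×1.008 + 2×14.007 + 2×15.999 = 162.148 → 162.15 g/mol.

162.15 g/mol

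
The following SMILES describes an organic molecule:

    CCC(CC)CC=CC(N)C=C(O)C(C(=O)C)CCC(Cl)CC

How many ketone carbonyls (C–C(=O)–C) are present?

1

The ketone motif appears at heavy-atom position 15 in the SMILES.
Other groups present: 2 alkene, 1 hydroxyl, 1 primary amine.
Ketone count: 1.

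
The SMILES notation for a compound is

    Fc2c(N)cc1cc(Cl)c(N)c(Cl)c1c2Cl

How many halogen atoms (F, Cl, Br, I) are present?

4

Halogen atoms appear at heavy-atom positions 1, 9, 13, 16 (3×Cl, 1×F).
Other groups present: 2 primary amine.
Halogen count: 4.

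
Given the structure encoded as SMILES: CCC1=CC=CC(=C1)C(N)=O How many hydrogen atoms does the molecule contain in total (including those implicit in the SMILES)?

11

Walk through each heavy atom and fill implicit hydrogens from standard valence (C 4, N 3, O 2, S 2, halogen 1):
  atom 1: C, bond orders sum to 1 (valence 4) → 3 H
  atom 2: C, bond orders sum to 2 (valence 4) → 2 H
  atom 3: C, bond orders sum to 4 (valence 4) → 0 H
  atom 4: C, bond orders sum to 3 (valence 4) → 1 H
  atom 5: C, bond orders sum to 3 (valence 4) → 1 H
  atom 6: C, bond orders sum to 3 (valence 4) → 1 H
  atom 7: C, bond orders sum to 4 (valence 4) → 0 H
  atom 8: C, bond orders sum to 3 (valence 4) → 1 H
  atom 9: C, bond orders sum to 4 (valence 4) → 0 H
  atom 10: N, bond orders sum to 1 (valence 3) → 2 H
  atom 11: O, bond orders sum to 2 (valence 2) → 0 H
Total hydrogens: 11.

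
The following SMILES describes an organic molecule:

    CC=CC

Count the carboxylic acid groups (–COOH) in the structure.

Scan the SMILES for the carboxylic acid motif — none present.
Groups that are present: 1 alkene.

0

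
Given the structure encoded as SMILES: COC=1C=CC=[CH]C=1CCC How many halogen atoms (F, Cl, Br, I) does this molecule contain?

0

Scan the SMILES for the halogen motif — none present.
Groups that are present: 1 ether.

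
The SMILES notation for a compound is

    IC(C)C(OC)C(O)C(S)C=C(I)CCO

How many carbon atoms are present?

Count every carbon token in the SMILES (each C, including those in ring-closure positions and inside branches).
Carbon count: 10.

10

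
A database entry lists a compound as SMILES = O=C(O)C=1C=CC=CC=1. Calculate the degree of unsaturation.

5

Molecular formula: C7H6O2.
DoU = (2C + 2 + N − H − X) / 2, where X is the halogen count and O/S are ignored.
    = (2·7 + 2 + 0 − 6 − 0) / 2 = 10 / 2 = 5.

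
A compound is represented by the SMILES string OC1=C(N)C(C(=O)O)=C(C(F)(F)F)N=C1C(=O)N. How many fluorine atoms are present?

Scan the SMILES for F atoms (remember two-letter symbols like Cl and Br are single atoms).
Fluorine count: 3.

3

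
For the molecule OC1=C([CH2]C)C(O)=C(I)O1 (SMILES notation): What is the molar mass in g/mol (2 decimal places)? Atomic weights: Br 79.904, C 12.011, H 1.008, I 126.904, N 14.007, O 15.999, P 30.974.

254.02 g/mol

First, the molecular formula is C6H7IO3 (counting implicit H from valence).
  C: 6 × 12.011 = 72.066
  H: 7 × 1.008 = 7.056
  I: 1 × 126.904 = 126.904
  O: 3 × 15.999 = 47.997
Sum: 6×12.011 + 7×1.008 + 1×126.904 + 3×15.999 = 254.023 → 254.02 g/mol.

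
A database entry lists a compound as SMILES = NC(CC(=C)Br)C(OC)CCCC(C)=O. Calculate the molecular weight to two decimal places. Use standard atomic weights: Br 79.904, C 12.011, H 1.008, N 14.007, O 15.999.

First, the molecular formula is C11H20BrNO2 (counting implicit H from valence).
  Br: 1 × 79.904 = 79.904
  C: 11 × 12.011 = 132.121
  H: 20 × 1.008 = 20.160
  N: 1 × 14.007 = 14.007
  O: 2 × 15.999 = 31.998
Sum: 1×79.904 + 11×12.011 + 20×1.008 + 1×14.007 + 2×15.999 = 278.190 → 278.19 g/mol.

278.19 g/mol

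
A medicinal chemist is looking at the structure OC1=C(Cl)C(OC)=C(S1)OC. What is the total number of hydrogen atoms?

Walk through each heavy atom and fill implicit hydrogens from standard valence (C 4, N 3, O 2, S 2, halogen 1):
  atom 1: O, bond orders sum to 1 (valence 2) → 1 H
  atom 2: C, bond orders sum to 4 (valence 4) → 0 H
  atom 3: C, bond orders sum to 4 (valence 4) → 0 H
  atom 4: Cl (halogen, monovalent) → 0 H
  atom 5: C, bond orders sum to 4 (valence 4) → 0 H
  atom 6: O, bond orders sum to 2 (valence 2) → 0 H
  atom 7: C, bond orders sum to 1 (valence 4) → 3 H
  atom 8: C, bond orders sum to 4 (valence 4) → 0 H
  atom 9: S, bond orders sum to 2 (valence 2) → 0 H
  atom 10: O, bond orders sum to 2 (valence 2) → 0 H
  atom 11: C, bond orders sum to 1 (valence 4) → 3 H
Total hydrogens: 7.

7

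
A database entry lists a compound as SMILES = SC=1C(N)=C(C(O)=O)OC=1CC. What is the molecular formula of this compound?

Walk through each heavy atom and fill implicit hydrogens from standard valence (C 4, N 3, O 2, S 2, halogen 1):
  atom 1: S, bond orders sum to 1 (valence 2) → 1 H
  atom 2: C, bond orders sum to 4 (valence 4) → 0 H
  atom 3: C, bond orders sum to 4 (valence 4) → 0 H
  atom 4: N, bond orders sum to 1 (valence 3) → 2 H
  atom 5: C, bond orders sum to 4 (valence 4) → 0 H
  atom 6: C, bond orders sum to 4 (valence 4) → 0 H
  atom 7: O, bond orders sum to 1 (valence 2) → 1 H
  atom 8: O, bond orders sum to 2 (valence 2) → 0 H
  atom 9: O, bond orders sum to 2 (valence 2) → 0 H
  atom 10: C, bond orders sum to 4 (valence 4) → 0 H
  atom 11: C, bond orders sum to 2 (valence 4) → 2 H
  atom 12: C, bond orders sum to 1 (valence 4) → 3 H
Totals → C:7, H:9, N:1, O:3, S:1.

C7H9NO3S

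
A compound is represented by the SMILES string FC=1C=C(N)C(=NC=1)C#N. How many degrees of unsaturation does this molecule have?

Degree of unsaturation = (number of rings) + (number of π bonds).
Ring closures in the SMILES: 1.
π bonds: 3 double bonds (each 1 DoU), 1 triple bond (each 2 DoU) → 5 DoU from unsaturation.
Total DoU = 1 + 5 = 6.

6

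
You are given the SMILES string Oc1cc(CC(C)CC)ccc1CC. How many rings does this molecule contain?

In SMILES, each pair of matching ring-closure digits denotes one ring-closing bond; the number of such bonds equals the number of independent rings.
Ring-closure bonds here: 1.

1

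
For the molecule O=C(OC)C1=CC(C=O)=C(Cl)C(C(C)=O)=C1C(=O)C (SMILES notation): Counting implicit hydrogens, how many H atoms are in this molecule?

Walk through each heavy atom and fill implicit hydrogens from standard valence (C 4, N 3, O 2, S 2, halogen 1):
  atom 1: O, bond orders sum to 2 (valence 2) → 0 H
  atom 2: C, bond orders sum to 4 (valence 4) → 0 H
  atom 3: O, bond orders sum to 2 (valence 2) → 0 H
  atom 4: C, bond orders sum to 1 (valence 4) → 3 H
  atom 5: C, bond orders sum to 4 (valence 4) → 0 H
  atom 6: C, bond orders sum to 3 (valence 4) → 1 H
  atom 7: C, bond orders sum to 4 (valence 4) → 0 H
  atom 8: C, bond orders sum to 3 (valence 4) → 1 H
  atom 9: O, bond orders sum to 2 (valence 2) → 0 H
  atom 10: C, bond orders sum to 4 (valence 4) → 0 H
  atom 11: Cl (halogen, monovalent) → 0 H
  atom 12: C, bond orders sum to 4 (valence 4) → 0 H
  atom 13: C, bond orders sum to 4 (valence 4) → 0 H
  atom 14: C, bond orders sum to 1 (valence 4) → 3 H
  atom 15: O, bond orders sum to 2 (valence 2) → 0 H
  atom 16: C, bond orders sum to 4 (valence 4) → 0 H
  atom 17: C, bond orders sum to 4 (valence 4) → 0 H
  atom 18: O, bond orders sum to 2 (valence 2) → 0 H
  atom 19: C, bond orders sum to 1 (valence 4) → 3 H
Total hydrogens: 11.

11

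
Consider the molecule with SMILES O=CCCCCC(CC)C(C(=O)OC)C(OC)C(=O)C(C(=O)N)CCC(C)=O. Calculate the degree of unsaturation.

Degree of unsaturation = (number of rings) + (number of π bonds).
Ring closures in the SMILES: 0.
π bonds: 5 double bonds (each 1 DoU) → 5 DoU from unsaturation.
Total DoU = 0 + 5 = 5.

5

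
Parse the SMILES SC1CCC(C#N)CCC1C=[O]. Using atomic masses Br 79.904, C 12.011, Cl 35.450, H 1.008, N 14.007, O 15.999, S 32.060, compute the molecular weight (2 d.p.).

First, the molecular formula is C9H13NOS (counting implicit H from valence).
  C: 9 × 12.011 = 108.099
  H: 13 × 1.008 = 13.104
  N: 1 × 14.007 = 14.007
  O: 1 × 15.999 = 15.999
  S: 1 × 32.060 = 32.060
Sum: 9×12.011 + 13×1.008 + 1×14.007 + 1×15.999 + 1×32.060 = 183.269 → 183.27 g/mol.

183.27 g/mol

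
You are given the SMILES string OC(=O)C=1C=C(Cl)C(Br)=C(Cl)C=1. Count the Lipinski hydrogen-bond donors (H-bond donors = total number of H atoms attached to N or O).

1

Donors: find every N or O and count the H atoms it carries.
  atom 1 (O): bond orders sum to 1 → 1 H
  atom 3 (O): bond orders sum to 2 → 0 H
Lipinski HBD = 1.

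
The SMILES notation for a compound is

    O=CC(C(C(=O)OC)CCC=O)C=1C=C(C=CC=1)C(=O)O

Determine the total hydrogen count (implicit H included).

16

Walk through each heavy atom and fill implicit hydrogens from standard valence (C 4, N 3, O 2, S 2, halogen 1):
  atom 1: O, bond orders sum to 2 (valence 2) → 0 H
  atom 2: C, bond orders sum to 3 (valence 4) → 1 H
  atom 3: C, bond orders sum to 3 (valence 4) → 1 H
  atom 4: C, bond orders sum to 3 (valence 4) → 1 H
  atom 5: C, bond orders sum to 4 (valence 4) → 0 H
  atom 6: O, bond orders sum to 2 (valence 2) → 0 H
  atom 7: O, bond orders sum to 2 (valence 2) → 0 H
  atom 8: C, bond orders sum to 1 (valence 4) → 3 H
  atom 9: C, bond orders sum to 2 (valence 4) → 2 H
  atom 10: C, bond orders sum to 2 (valence 4) → 2 H
  atom 11: C, bond orders sum to 3 (valence 4) → 1 H
  atom 12: O, bond orders sum to 2 (valence 2) → 0 H
  atom 13: C, bond orders sum to 4 (valence 4) → 0 H
  atom 14: C, bond orders sum to 3 (valence 4) → 1 H
  atom 15: C, bond orders sum to 4 (valence 4) → 0 H
  atom 16: C, bond orders sum to 3 (valence 4) → 1 H
  atom 17: C, bond orders sum to 3 (valence 4) → 1 H
  atom 18: C, bond orders sum to 3 (valence 4) → 1 H
  atom 19: C, bond orders sum to 4 (valence 4) → 0 H
  atom 20: O, bond orders sum to 2 (valence 2) → 0 H
  atom 21: O, bond orders sum to 1 (valence 2) → 1 H
Total hydrogens: 16.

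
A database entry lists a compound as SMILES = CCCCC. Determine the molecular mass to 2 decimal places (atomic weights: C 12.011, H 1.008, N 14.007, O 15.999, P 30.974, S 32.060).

72.15 g/mol

First, the molecular formula is C5H12 (counting implicit H from valence).
  C: 5 × 12.011 = 60.055
  H: 12 × 1.008 = 12.096
Sum: 5×12.011 + 12×1.008 = 72.151 → 72.15 g/mol.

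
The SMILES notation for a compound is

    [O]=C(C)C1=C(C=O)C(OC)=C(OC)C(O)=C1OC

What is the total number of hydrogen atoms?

14

Walk through each heavy atom and fill implicit hydrogens from standard valence (C 4, N 3, O 2, S 2, halogen 1):
  atom 1: O with explicit H count 0
  atom 2: C, bond orders sum to 4 (valence 4) → 0 H
  atom 3: C, bond orders sum to 1 (valence 4) → 3 H
  atom 4: C, bond orders sum to 4 (valence 4) → 0 H
  atom 5: C, bond orders sum to 4 (valence 4) → 0 H
  atom 6: C, bond orders sum to 3 (valence 4) → 1 H
  atom 7: O, bond orders sum to 2 (valence 2) → 0 H
  atom 8: C, bond orders sum to 4 (valence 4) → 0 H
  atom 9: O, bond orders sum to 2 (valence 2) → 0 H
  atom 10: C, bond orders sum to 1 (valence 4) → 3 H
  atom 11: C, bond orders sum to 4 (valence 4) → 0 H
  atom 12: O, bond orders sum to 2 (valence 2) → 0 H
  atom 13: C, bond orders sum to 1 (valence 4) → 3 H
  atom 14: C, bond orders sum to 4 (valence 4) → 0 H
  atom 15: O, bond orders sum to 1 (valence 2) → 1 H
  atom 16: C, bond orders sum to 4 (valence 4) → 0 H
  atom 17: O, bond orders sum to 2 (valence 2) → 0 H
  atom 18: C, bond orders sum to 1 (valence 4) → 3 H
Total hydrogens: 14.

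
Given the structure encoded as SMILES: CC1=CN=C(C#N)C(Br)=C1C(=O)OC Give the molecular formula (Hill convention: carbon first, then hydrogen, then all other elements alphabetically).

Walk through each heavy atom and fill implicit hydrogens from standard valence (C 4, N 3, O 2, S 2, halogen 1):
  atom 1: C, bond orders sum to 1 (valence 4) → 3 H
  atom 2: C, bond orders sum to 4 (valence 4) → 0 H
  atom 3: C, bond orders sum to 3 (valence 4) → 1 H
  atom 4: N, bond orders sum to 3 (valence 3) → 0 H
  atom 5: C, bond orders sum to 4 (valence 4) → 0 H
  atom 6: C, bond orders sum to 4 (valence 4) → 0 H
  atom 7: N, bond orders sum to 3 (valence 3) → 0 H
  atom 8: C, bond orders sum to 4 (valence 4) → 0 H
  atom 9: Br (halogen, monovalent) → 0 H
  atom 10: C, bond orders sum to 4 (valence 4) → 0 H
  atom 11: C, bond orders sum to 4 (valence 4) → 0 H
  atom 12: O, bond orders sum to 2 (valence 2) → 0 H
  atom 13: O, bond orders sum to 2 (valence 2) → 0 H
  atom 14: C, bond orders sum to 1 (valence 4) → 3 H
Totals → C:9, H:7, Br:1, N:2, O:2.

C9H7BrN2O2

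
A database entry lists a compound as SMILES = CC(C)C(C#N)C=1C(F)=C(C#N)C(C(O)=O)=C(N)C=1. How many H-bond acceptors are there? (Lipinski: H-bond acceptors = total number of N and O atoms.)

N atoms: 3; O atoms: 2.
Lipinski HBA = 3 + 2 = 5.

5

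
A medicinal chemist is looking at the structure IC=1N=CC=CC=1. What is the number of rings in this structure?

In SMILES, each pair of matching ring-closure digits denotes one ring-closing bond; the number of such bonds equals the number of independent rings.
Ring-closure bonds here: 1.

1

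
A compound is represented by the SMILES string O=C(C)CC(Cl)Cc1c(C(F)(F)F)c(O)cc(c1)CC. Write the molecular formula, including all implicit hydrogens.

C14H16ClF3O2

Walk through each heavy atom and fill implicit hydrogens from standard valence (C 4, N 3, O 2, S 2, halogen 1); for lowercase aromatic atoms, an aromatic c carries 1 H when it has two neighbours and 0 H with three, and aromatic n carries 0 H:
  atom 1: O, bond orders sum to 2 (valence 2) → 0 H
  atom 2: C, bond orders sum to 4 (valence 4) → 0 H
  atom 3: C, bond orders sum to 1 (valence 4) → 3 H
  atom 4: C, bond orders sum to 2 (valence 4) → 2 H
  atom 5: C, bond orders sum to 3 (valence 4) → 1 H
  atom 6: Cl (halogen, monovalent) → 0 H
  atom 7: C, bond orders sum to 2 (valence 4) → 2 H
  atom 8: aromatic c, 3 neighbours → 0 H
  atom 9: aromatic c, 3 neighbours → 0 H
  atom 10: C, bond orders sum to 4 (valence 4) → 0 H
  atom 11: F (halogen, monovalent) → 0 H
  atom 12: F (halogen, monovalent) → 0 H
  atom 13: F (halogen, monovalent) → 0 H
  atom 14: aromatic c, 3 neighbours → 0 H
  atom 15: O, bond orders sum to 1 (valence 2) → 1 H
  atom 16: aromatic c, 2 neighbours → 1 H
  atom 17: aromatic c, 3 neighbours → 0 H
  atom 18: aromatic c, 2 neighbours → 1 H
  atom 19: C, bond orders sum to 2 (valence 4) → 2 H
  atom 20: C, bond orders sum to 1 (valence 4) → 3 H
Totals → C:14, H:16, Cl:1, F:3, O:2.
In Hill order: C14H16ClF3O2.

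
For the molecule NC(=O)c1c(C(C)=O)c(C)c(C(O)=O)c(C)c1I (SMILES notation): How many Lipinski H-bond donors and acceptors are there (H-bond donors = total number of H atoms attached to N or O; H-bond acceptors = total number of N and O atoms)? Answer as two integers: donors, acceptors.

Donors: find every N or O and count the H atoms it carries.
  atom 1 (N): bond orders sum to 1 → 2 H
  atom 3 (O): bond orders sum to 2 → 0 H
  atom 8 (O): bond orders sum to 2 → 0 H
  atom 13 (O): bond orders sum to 1 → 1 H
  atom 14 (O): bond orders sum to 2 → 0 H
Lipinski HBD = 3.
Acceptors: N atoms = 1, O atoms = 4 → HBA = 5.

3, 5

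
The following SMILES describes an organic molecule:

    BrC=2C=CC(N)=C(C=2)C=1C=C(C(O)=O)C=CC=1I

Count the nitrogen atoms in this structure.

1

Scan the SMILES for N atoms (remember two-letter symbols like Cl and Br are single atoms).
Nitrogen count: 1.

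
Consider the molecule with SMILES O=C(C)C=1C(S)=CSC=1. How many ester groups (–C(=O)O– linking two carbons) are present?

0

Scan the SMILES for the ester motif — none present.
Groups that are present: 1 ketone, 1 thiol.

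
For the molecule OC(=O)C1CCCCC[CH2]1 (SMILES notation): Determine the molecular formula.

Walk through each heavy atom and fill implicit hydrogens from standard valence (C 4, N 3, O 2, S 2, halogen 1):
  atom 1: O, bond orders sum to 1 (valence 2) → 1 H
  atom 2: C, bond orders sum to 4 (valence 4) → 0 H
  atom 3: O, bond orders sum to 2 (valence 2) → 0 H
  atom 4: C, bond orders sum to 3 (valence 4) → 1 H
  atom 5: C, bond orders sum to 2 (valence 4) → 2 H
  atom 6: C, bond orders sum to 2 (valence 4) → 2 H
  atom 7: C, bond orders sum to 2 (valence 4) → 2 H
  atom 8: C, bond orders sum to 2 (valence 4) → 2 H
  atom 9: C, bond orders sum to 2 (valence 4) → 2 H
  atom 10: C with explicit H count 2
Totals → C:8, H:14, O:2.

C8H14O2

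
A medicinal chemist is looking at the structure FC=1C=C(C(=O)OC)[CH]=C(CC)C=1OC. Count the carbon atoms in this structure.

11

Count every carbon token in the SMILES (each C, including those in ring-closure positions and inside branches).
Carbon count: 11.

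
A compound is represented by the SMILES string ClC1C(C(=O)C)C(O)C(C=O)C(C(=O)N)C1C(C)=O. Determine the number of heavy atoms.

19

Every atom symbol written in the SMILES (organic subset) is one heavy atom; implicit H are not written.
Heavy atoms by element → C:12, Cl:1, N:1, O:5.
Total: 19.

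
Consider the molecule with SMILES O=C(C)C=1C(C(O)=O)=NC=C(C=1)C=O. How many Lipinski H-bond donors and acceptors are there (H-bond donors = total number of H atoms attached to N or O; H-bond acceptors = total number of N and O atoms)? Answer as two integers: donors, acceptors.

1, 5

Donors: find every N or O and count the H atoms it carries.
  atom 1 (O): bond orders sum to 2 → 0 H
  atom 7 (O): bond orders sum to 1 → 1 H
  atom 8 (O): bond orders sum to 2 → 0 H
  atom 9 (N): bond orders sum to 3 → 0 H
  atom 14 (O): bond orders sum to 2 → 0 H
Lipinski HBD = 1.
Acceptors: N atoms = 1, O atoms = 4 → HBA = 5.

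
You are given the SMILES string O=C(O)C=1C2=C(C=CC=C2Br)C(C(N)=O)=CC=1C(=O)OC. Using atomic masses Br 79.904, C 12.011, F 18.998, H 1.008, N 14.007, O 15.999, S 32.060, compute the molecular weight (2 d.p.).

352.14 g/mol

First, the molecular formula is C14H10BrNO5 (counting implicit H from valence).
  Br: 1 × 79.904 = 79.904
  C: 14 × 12.011 = 168.154
  H: 10 × 1.008 = 10.080
  N: 1 × 14.007 = 14.007
  O: 5 × 15.999 = 79.995
Sum: 1×79.904 + 14×12.011 + 10×1.008 + 1×14.007 + 5×15.999 = 352.140 → 352.14 g/mol.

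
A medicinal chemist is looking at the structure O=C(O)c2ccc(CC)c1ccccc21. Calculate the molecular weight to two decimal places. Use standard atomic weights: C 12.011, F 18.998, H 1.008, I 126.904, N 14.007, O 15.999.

200.24 g/mol

First, the molecular formula is C13H12O2 (counting implicit H from valence).
  C: 13 × 12.011 = 156.143
  H: 12 × 1.008 = 12.096
  O: 2 × 15.999 = 31.998
Sum: 13×12.011 + 12×1.008 + 2×15.999 = 200.237 → 200.24 g/mol.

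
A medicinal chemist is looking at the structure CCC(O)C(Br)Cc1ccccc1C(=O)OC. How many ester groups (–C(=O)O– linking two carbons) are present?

The ester motif appears at heavy-atom position 14 in the SMILES.
Other groups present: 1 hydroxyl.
Ester count: 1.

1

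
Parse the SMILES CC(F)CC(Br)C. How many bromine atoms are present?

1

Scan the SMILES for Br atoms (remember two-letter symbols like Cl and Br are single atoms).
Bromine count: 1.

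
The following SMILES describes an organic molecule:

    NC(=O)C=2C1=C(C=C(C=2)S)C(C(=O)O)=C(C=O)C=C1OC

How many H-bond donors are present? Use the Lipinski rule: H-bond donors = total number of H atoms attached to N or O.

3

Donors: find every N or O and count the H atoms it carries.
  atom 1 (N): bond orders sum to 1 → 2 H
  atom 3 (O): bond orders sum to 2 → 0 H
  atom 13 (O): bond orders sum to 2 → 0 H
  atom 14 (O): bond orders sum to 1 → 1 H
  atom 17 (O): bond orders sum to 2 → 0 H
  atom 20 (O): bond orders sum to 2 → 0 H
Lipinski HBD = 3.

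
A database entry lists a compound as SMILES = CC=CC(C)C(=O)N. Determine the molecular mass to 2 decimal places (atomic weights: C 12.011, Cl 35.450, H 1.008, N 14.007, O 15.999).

113.16 g/mol

First, the molecular formula is C6H11NO (counting implicit H from valence).
  C: 6 × 12.011 = 72.066
  H: 11 × 1.008 = 11.088
  N: 1 × 14.007 = 14.007
  O: 1 × 15.999 = 15.999
Sum: 6×12.011 + 11×1.008 + 1×14.007 + 1×15.999 = 113.160 → 113.16 g/mol.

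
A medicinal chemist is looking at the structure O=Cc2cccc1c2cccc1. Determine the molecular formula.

C11H8O

Walk through each heavy atom and fill implicit hydrogens from standard valence (C 4, N 3, O 2, S 2, halogen 1); for lowercase aromatic atoms, an aromatic c carries 1 H when it has two neighbours and 0 H with three, and aromatic n carries 0 H:
  atom 1: O, bond orders sum to 2 (valence 2) → 0 H
  atom 2: C, bond orders sum to 3 (valence 4) → 1 H
  atom 3: aromatic c, 3 neighbours → 0 H
  atom 4: aromatic c, 2 neighbours → 1 H
  atom 5: aromatic c, 2 neighbours → 1 H
  atom 6: aromatic c, 2 neighbours → 1 H
  atom 7: aromatic c, 3 neighbours → 0 H
  atom 8: aromatic c, 3 neighbours → 0 H
  atom 9: aromatic c, 2 neighbours → 1 H
  atom 10: aromatic c, 2 neighbours → 1 H
  atom 11: aromatic c, 2 neighbours → 1 H
  atom 12: aromatic c, 2 neighbours → 1 H
Totals → C:11, H:8, O:1.
In Hill order: C11H8O.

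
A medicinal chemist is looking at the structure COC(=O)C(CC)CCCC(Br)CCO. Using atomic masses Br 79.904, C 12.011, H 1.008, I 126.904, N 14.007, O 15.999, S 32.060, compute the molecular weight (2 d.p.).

First, the molecular formula is C11H21BrO3 (counting implicit H from valence).
  Br: 1 × 79.904 = 79.904
  C: 11 × 12.011 = 132.121
  H: 21 × 1.008 = 21.168
  O: 3 × 15.999 = 47.997
Sum: 1×79.904 + 11×12.011 + 21×1.008 + 3×15.999 = 281.190 → 281.19 g/mol.

281.19 g/mol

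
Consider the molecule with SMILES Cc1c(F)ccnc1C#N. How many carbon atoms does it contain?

7

Count every carbon token in the SMILES (each C, including those in ring-closure positions and inside branches).
Carbon count: 7.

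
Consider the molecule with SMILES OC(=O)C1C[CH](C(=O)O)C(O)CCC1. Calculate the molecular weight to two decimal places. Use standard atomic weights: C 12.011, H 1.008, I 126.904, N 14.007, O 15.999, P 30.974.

First, the molecular formula is C9H14O5 (counting implicit H from valence).
  C: 9 × 12.011 = 108.099
  H: 14 × 1.008 = 14.112
  O: 5 × 15.999 = 79.995
Sum: 9×12.011 + 14×1.008 + 5×15.999 = 202.206 → 202.21 g/mol.

202.21 g/mol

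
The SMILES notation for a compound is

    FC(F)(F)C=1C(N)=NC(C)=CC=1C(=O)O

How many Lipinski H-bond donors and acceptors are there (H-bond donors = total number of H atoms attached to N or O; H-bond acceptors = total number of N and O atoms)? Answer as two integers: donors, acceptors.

Donors: find every N or O and count the H atoms it carries.
  atom 7 (N): bond orders sum to 1 → 2 H
  atom 8 (N): bond orders sum to 3 → 0 H
  atom 14 (O): bond orders sum to 2 → 0 H
  atom 15 (O): bond orders sum to 1 → 1 H
Lipinski HBD = 3.
Acceptors: N atoms = 2, O atoms = 2 → HBA = 4.

3, 4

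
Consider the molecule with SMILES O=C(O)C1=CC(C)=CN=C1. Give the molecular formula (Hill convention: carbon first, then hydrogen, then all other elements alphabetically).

Walk through each heavy atom and fill implicit hydrogens from standard valence (C 4, N 3, O 2, S 2, halogen 1):
  atom 1: O, bond orders sum to 2 (valence 2) → 0 H
  atom 2: C, bond orders sum to 4 (valence 4) → 0 H
  atom 3: O, bond orders sum to 1 (valence 2) → 1 H
  atom 4: C, bond orders sum to 4 (valence 4) → 0 H
  atom 5: C, bond orders sum to 3 (valence 4) → 1 H
  atom 6: C, bond orders sum to 4 (valence 4) → 0 H
  atom 7: C, bond orders sum to 1 (valence 4) → 3 H
  atom 8: C, bond orders sum to 3 (valence 4) → 1 H
  atom 9: N, bond orders sum to 3 (valence 3) → 0 H
  atom 10: C, bond orders sum to 3 (valence 4) → 1 H
Totals → C:7, H:7, N:1, O:2.

C7H7NO2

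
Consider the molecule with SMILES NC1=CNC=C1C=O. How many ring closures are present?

In SMILES, each pair of matching ring-closure digits denotes one ring-closing bond; the number of such bonds equals the number of independent rings.
Ring-closure bonds here: 1.

1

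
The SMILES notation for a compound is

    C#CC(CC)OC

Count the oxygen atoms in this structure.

1

Scan the SMILES for O atoms (remember two-letter symbols like Cl and Br are single atoms).
Oxygen count: 1.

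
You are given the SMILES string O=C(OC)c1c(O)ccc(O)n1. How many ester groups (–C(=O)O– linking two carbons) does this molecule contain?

The ester motif appears at heavy-atom position 2 in the SMILES.
Other groups present: 2 hydroxyl.
Ester count: 1.

1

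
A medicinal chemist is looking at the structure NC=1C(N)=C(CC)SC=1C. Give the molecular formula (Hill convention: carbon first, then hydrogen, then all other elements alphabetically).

Walk through each heavy atom and fill implicit hydrogens from standard valence (C 4, N 3, O 2, S 2, halogen 1):
  atom 1: N, bond orders sum to 1 (valence 3) → 2 H
  atom 2: C, bond orders sum to 4 (valence 4) → 0 H
  atom 3: C, bond orders sum to 4 (valence 4) → 0 H
  atom 4: N, bond orders sum to 1 (valence 3) → 2 H
  atom 5: C, bond orders sum to 4 (valence 4) → 0 H
  atom 6: C, bond orders sum to 2 (valence 4) → 2 H
  atom 7: C, bond orders sum to 1 (valence 4) → 3 H
  atom 8: S, bond orders sum to 2 (valence 2) → 0 H
  atom 9: C, bond orders sum to 4 (valence 4) → 0 H
  atom 10: C, bond orders sum to 1 (valence 4) → 3 H
Totals → C:7, H:12, N:2, S:1.

C7H12N2S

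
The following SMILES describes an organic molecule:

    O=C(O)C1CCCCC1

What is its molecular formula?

Walk through each heavy atom and fill implicit hydrogens from standard valence (C 4, N 3, O 2, S 2, halogen 1):
  atom 1: O, bond orders sum to 2 (valence 2) → 0 H
  atom 2: C, bond orders sum to 4 (valence 4) → 0 H
  atom 3: O, bond orders sum to 1 (valence 2) → 1 H
  atom 4: C, bond orders sum to 3 (valence 4) → 1 H
  atom 5: C, bond orders sum to 2 (valence 4) → 2 H
  atom 6: C, bond orders sum to 2 (valence 4) → 2 H
  atom 7: C, bond orders sum to 2 (valence 4) → 2 H
  atom 8: C, bond orders sum to 2 (valence 4) → 2 H
  atom 9: C, bond orders sum to 2 (valence 4) → 2 H
Totals → C:7, H:12, O:2.

C7H12O2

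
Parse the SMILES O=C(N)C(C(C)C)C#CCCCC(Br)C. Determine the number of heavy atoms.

15

Every atom symbol written in the SMILES (organic subset) is one heavy atom; implicit H are not written.
Heavy atoms by element → Br:1, C:12, N:1, O:1.
Total: 15.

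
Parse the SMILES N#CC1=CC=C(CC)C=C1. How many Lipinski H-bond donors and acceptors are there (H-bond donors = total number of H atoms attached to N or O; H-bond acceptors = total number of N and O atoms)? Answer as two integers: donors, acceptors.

0, 1

Donors: find every N or O and count the H atoms it carries.
  atom 1 (N): bond orders sum to 3 → 0 H
Lipinski HBD = 0.
Acceptors: N atoms = 1, O atoms = 0 → HBA = 1.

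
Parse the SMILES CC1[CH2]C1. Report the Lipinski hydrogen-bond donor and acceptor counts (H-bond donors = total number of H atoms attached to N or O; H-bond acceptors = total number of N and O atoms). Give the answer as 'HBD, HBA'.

0, 0

Donors: find every N or O and count the H atoms it carries.
  (no N or O atoms present)
Lipinski HBD = 0.
Acceptors: N atoms = 0, O atoms = 0 → HBA = 0.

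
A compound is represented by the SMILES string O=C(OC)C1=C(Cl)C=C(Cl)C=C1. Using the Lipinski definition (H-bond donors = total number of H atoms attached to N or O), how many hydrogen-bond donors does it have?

0

Donors: find every N or O and count the H atoms it carries.
  atom 1 (O): bond orders sum to 2 → 0 H
  atom 3 (O): bond orders sum to 2 → 0 H
Lipinski HBD = 0.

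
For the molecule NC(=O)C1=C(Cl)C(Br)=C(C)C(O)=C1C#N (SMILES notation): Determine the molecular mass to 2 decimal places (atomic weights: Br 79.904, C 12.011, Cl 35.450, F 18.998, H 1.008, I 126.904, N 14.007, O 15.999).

First, the molecular formula is C9H6BrClN2O2 (counting implicit H from valence).
  Br: 1 × 79.904 = 79.904
  C: 9 × 12.011 = 108.099
  Cl: 1 × 35.450 = 35.450
  H: 6 × 1.008 = 6.048
  N: 2 × 14.007 = 28.014
  O: 2 × 15.999 = 31.998
Sum: 1×79.904 + 9×12.011 + 1×35.450 + 6×1.008 + 2×14.007 + 2×15.999 = 289.513 → 289.51 g/mol.

289.51 g/mol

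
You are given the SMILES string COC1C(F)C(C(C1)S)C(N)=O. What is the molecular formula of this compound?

C7H12FNO2S

Walk through each heavy atom and fill implicit hydrogens from standard valence (C 4, N 3, O 2, S 2, halogen 1):
  atom 1: C, bond orders sum to 1 (valence 4) → 3 H
  atom 2: O, bond orders sum to 2 (valence 2) → 0 H
  atom 3: C, bond orders sum to 3 (valence 4) → 1 H
  atom 4: C, bond orders sum to 3 (valence 4) → 1 H
  atom 5: F (halogen, monovalent) → 0 H
  atom 6: C, bond orders sum to 3 (valence 4) → 1 H
  atom 7: C, bond orders sum to 3 (valence 4) → 1 H
  atom 8: C, bond orders sum to 2 (valence 4) → 2 H
  atom 9: S, bond orders sum to 1 (valence 2) → 1 H
  atom 10: C, bond orders sum to 4 (valence 4) → 0 H
  atom 11: N, bond orders sum to 1 (valence 3) → 2 H
  atom 12: O, bond orders sum to 2 (valence 2) → 0 H
Totals → C:7, H:12, F:1, N:1, O:2, S:1.
In Hill order: C7H12FNO2S.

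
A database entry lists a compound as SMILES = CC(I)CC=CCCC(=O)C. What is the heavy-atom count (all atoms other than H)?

Every atom symbol written in the SMILES (organic subset) is one heavy atom; implicit H are not written.
Heavy atoms by element → C:9, I:1, O:1.
Total: 11.

11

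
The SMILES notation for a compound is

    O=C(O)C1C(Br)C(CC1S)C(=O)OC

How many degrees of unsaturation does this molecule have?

3

Degree of unsaturation = (number of rings) + (number of π bonds).
Ring closures in the SMILES: 1.
π bonds: 2 double bonds (each 1 DoU) → 2 DoU from unsaturation.
Total DoU = 1 + 2 = 3.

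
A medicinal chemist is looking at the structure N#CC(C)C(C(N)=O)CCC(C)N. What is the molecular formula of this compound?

C9H17N3O

Walk through each heavy atom and fill implicit hydrogens from standard valence (C 4, N 3, O 2, S 2, halogen 1):
  atom 1: N, bond orders sum to 3 (valence 3) → 0 H
  atom 2: C, bond orders sum to 4 (valence 4) → 0 H
  atom 3: C, bond orders sum to 3 (valence 4) → 1 H
  atom 4: C, bond orders sum to 1 (valence 4) → 3 H
  atom 5: C, bond orders sum to 3 (valence 4) → 1 H
  atom 6: C, bond orders sum to 4 (valence 4) → 0 H
  atom 7: N, bond orders sum to 1 (valence 3) → 2 H
  atom 8: O, bond orders sum to 2 (valence 2) → 0 H
  atom 9: C, bond orders sum to 2 (valence 4) → 2 H
  atom 10: C, bond orders sum to 2 (valence 4) → 2 H
  atom 11: C, bond orders sum to 3 (valence 4) → 1 H
  atom 12: C, bond orders sum to 1 (valence 4) → 3 H
  atom 13: N, bond orders sum to 1 (valence 3) → 2 H
Totals → C:9, H:17, N:3, O:1.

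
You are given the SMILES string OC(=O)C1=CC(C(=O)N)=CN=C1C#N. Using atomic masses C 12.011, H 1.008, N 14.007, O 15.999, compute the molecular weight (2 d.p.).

First, the molecular formula is C8H5N3O3 (counting implicit H from valence).
  C: 8 × 12.011 = 96.088
  H: 5 × 1.008 = 5.040
  N: 3 × 14.007 = 42.021
  O: 3 × 15.999 = 47.997
Sum: 8×12.011 + 5×1.008 + 3×14.007 + 3×15.999 = 191.146 → 191.15 g/mol.

191.15 g/mol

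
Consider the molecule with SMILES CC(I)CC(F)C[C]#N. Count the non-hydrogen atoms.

9

Every atom symbol written in the SMILES (organic subset) is one heavy atom; implicit H are not written.
Heavy atoms by element → C:6, F:1, I:1, N:1.
Total: 9.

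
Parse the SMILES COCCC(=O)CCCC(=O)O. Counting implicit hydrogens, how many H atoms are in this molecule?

Walk through each heavy atom and fill implicit hydrogens from standard valence (C 4, N 3, O 2, S 2, halogen 1):
  atom 1: C, bond orders sum to 1 (valence 4) → 3 H
  atom 2: O, bond orders sum to 2 (valence 2) → 0 H
  atom 3: C, bond orders sum to 2 (valence 4) → 2 H
  atom 4: C, bond orders sum to 2 (valence 4) → 2 H
  atom 5: C, bond orders sum to 4 (valence 4) → 0 H
  atom 6: O, bond orders sum to 2 (valence 2) → 0 H
  atom 7: C, bond orders sum to 2 (valence 4) → 2 H
  atom 8: C, bond orders sum to 2 (valence 4) → 2 H
  atom 9: C, bond orders sum to 2 (valence 4) → 2 H
  atom 10: C, bond orders sum to 4 (valence 4) → 0 H
  atom 11: O, bond orders sum to 2 (valence 2) → 0 H
  atom 12: O, bond orders sum to 1 (valence 2) → 1 H
Total hydrogens: 14.

14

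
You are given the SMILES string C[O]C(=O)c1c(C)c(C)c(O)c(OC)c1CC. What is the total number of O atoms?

Scan the SMILES for O atoms (remember two-letter symbols like Cl and Br are single atoms).
Oxygen count: 4.

4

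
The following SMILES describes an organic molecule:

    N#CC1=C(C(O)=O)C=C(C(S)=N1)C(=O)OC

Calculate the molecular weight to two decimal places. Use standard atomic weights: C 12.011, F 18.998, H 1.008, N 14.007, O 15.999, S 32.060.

238.22 g/mol

First, the molecular formula is C9H6N2O4S (counting implicit H from valence).
  C: 9 × 12.011 = 108.099
  H: 6 × 1.008 = 6.048
  N: 2 × 14.007 = 28.014
  O: 4 × 15.999 = 63.996
  S: 1 × 32.060 = 32.060
Sum: 9×12.011 + 6×1.008 + 2×14.007 + 4×15.999 + 1×32.060 = 238.217 → 238.22 g/mol.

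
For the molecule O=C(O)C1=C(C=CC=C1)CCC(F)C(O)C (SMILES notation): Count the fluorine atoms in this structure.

1

Scan the SMILES for F atoms (remember two-letter symbols like Cl and Br are single atoms).
Fluorine count: 1.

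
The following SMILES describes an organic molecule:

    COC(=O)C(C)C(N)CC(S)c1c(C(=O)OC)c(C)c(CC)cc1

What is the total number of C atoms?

18

Count every carbon token in the SMILES (each C, including those in ring-closure positions and inside branches).
Carbon count: 18.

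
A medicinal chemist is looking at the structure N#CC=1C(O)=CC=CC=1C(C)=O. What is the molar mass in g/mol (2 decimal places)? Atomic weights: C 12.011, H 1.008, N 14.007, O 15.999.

First, the molecular formula is C9H7NO2 (counting implicit H from valence).
  C: 9 × 12.011 = 108.099
  H: 7 × 1.008 = 7.056
  N: 1 × 14.007 = 14.007
  O: 2 × 15.999 = 31.998
Sum: 9×12.011 + 7×1.008 + 1×14.007 + 2×15.999 = 161.160 → 161.16 g/mol.

161.16 g/mol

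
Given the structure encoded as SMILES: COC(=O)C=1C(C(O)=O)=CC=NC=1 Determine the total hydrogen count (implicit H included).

7

Walk through each heavy atom and fill implicit hydrogens from standard valence (C 4, N 3, O 2, S 2, halogen 1):
  atom 1: C, bond orders sum to 1 (valence 4) → 3 H
  atom 2: O, bond orders sum to 2 (valence 2) → 0 H
  atom 3: C, bond orders sum to 4 (valence 4) → 0 H
  atom 4: O, bond orders sum to 2 (valence 2) → 0 H
  atom 5: C, bond orders sum to 4 (valence 4) → 0 H
  atom 6: C, bond orders sum to 4 (valence 4) → 0 H
  atom 7: C, bond orders sum to 4 (valence 4) → 0 H
  atom 8: O, bond orders sum to 1 (valence 2) → 1 H
  atom 9: O, bond orders sum to 2 (valence 2) → 0 H
  atom 10: C, bond orders sum to 3 (valence 4) → 1 H
  atom 11: C, bond orders sum to 3 (valence 4) → 1 H
  atom 12: N, bond orders sum to 3 (valence 3) → 0 H
  atom 13: C, bond orders sum to 3 (valence 4) → 1 H
Total hydrogens: 7.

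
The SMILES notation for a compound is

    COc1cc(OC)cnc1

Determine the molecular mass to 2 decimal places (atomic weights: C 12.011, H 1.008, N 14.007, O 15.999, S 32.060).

139.15 g/mol

First, the molecular formula is C7H9NO2 (counting implicit H from valence).
  C: 7 × 12.011 = 84.077
  H: 9 × 1.008 = 9.072
  N: 1 × 14.007 = 14.007
  O: 2 × 15.999 = 31.998
Sum: 7×12.011 + 9×1.008 + 1×14.007 + 2×15.999 = 139.154 → 139.15 g/mol.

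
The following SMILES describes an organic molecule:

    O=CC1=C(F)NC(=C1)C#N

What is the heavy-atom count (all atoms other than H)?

10

Every atom symbol written in the SMILES (organic subset) is one heavy atom; implicit H are not written.
Heavy atoms by element → C:6, F:1, N:2, O:1.
Total: 10.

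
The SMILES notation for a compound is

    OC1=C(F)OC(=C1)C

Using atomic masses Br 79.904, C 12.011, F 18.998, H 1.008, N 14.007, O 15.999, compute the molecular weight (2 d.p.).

116.09 g/mol

First, the molecular formula is C5H5FO2 (counting implicit H from valence).
  C: 5 × 12.011 = 60.055
  F: 1 × 18.998 = 18.998
  H: 5 × 1.008 = 5.040
  O: 2 × 15.999 = 31.998
Sum: 5×12.011 + 1×18.998 + 5×1.008 + 2×15.999 = 116.091 → 116.09 g/mol.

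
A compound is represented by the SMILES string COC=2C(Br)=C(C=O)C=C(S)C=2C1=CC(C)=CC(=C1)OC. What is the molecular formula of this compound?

C16H15BrO3S

Walk through each heavy atom and fill implicit hydrogens from standard valence (C 4, N 3, O 2, S 2, halogen 1):
  atom 1: C, bond orders sum to 1 (valence 4) → 3 H
  atom 2: O, bond orders sum to 2 (valence 2) → 0 H
  atom 3: C, bond orders sum to 4 (valence 4) → 0 H
  atom 4: C, bond orders sum to 4 (valence 4) → 0 H
  atom 5: Br (halogen, monovalent) → 0 H
  atom 6: C, bond orders sum to 4 (valence 4) → 0 H
  atom 7: C, bond orders sum to 3 (valence 4) → 1 H
  atom 8: O, bond orders sum to 2 (valence 2) → 0 H
  atom 9: C, bond orders sum to 3 (valence 4) → 1 H
  atom 10: C, bond orders sum to 4 (valence 4) → 0 H
  atom 11: S, bond orders sum to 1 (valence 2) → 1 H
  atom 12: C, bond orders sum to 4 (valence 4) → 0 H
  atom 13: C, bond orders sum to 4 (valence 4) → 0 H
  atom 14: C, bond orders sum to 3 (valence 4) → 1 H
  atom 15: C, bond orders sum to 4 (valence 4) → 0 H
  atom 16: C, bond orders sum to 1 (valence 4) → 3 H
  atom 17: C, bond orders sum to 3 (valence 4) → 1 H
  atom 18: C, bond orders sum to 4 (valence 4) → 0 H
  atom 19: C, bond orders sum to 3 (valence 4) → 1 H
  atom 20: O, bond orders sum to 2 (valence 2) → 0 H
  atom 21: C, bond orders sum to 1 (valence 4) → 3 H
Totals → C:16, H:15, Br:1, O:3, S:1.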